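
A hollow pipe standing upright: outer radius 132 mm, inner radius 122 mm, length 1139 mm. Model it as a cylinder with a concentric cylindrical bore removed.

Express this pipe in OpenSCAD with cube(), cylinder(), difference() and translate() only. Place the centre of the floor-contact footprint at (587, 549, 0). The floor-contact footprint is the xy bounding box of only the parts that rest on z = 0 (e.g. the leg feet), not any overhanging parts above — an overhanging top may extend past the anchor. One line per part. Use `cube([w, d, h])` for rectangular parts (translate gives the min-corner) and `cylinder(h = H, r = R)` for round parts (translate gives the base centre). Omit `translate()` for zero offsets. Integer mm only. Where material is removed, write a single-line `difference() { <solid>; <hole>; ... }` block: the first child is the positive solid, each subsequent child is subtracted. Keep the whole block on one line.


difference() { translate([587, 549, 0]) cylinder(h = 1139, r = 132); translate([587, 549, 0]) cylinder(h = 1139, r = 122); }


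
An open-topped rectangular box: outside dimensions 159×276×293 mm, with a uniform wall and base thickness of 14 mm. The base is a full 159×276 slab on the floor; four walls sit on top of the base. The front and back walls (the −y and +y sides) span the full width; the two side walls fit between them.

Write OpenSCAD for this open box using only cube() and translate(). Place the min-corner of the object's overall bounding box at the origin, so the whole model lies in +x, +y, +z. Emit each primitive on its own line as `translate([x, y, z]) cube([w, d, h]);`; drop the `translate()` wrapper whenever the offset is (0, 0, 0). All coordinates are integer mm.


cube([159, 276, 14]);
translate([0, 0, 14]) cube([159, 14, 279]);
translate([0, 262, 14]) cube([159, 14, 279]);
translate([0, 14, 14]) cube([14, 248, 279]);
translate([145, 14, 14]) cube([14, 248, 279]);


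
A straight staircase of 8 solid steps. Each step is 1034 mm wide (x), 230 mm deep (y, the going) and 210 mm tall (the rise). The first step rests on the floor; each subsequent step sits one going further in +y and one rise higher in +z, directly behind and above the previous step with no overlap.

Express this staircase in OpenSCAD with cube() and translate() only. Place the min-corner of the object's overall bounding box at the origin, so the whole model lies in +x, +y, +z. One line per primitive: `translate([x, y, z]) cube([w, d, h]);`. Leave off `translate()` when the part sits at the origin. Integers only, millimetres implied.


cube([1034, 230, 210]);
translate([0, 230, 210]) cube([1034, 230, 210]);
translate([0, 460, 420]) cube([1034, 230, 210]);
translate([0, 690, 630]) cube([1034, 230, 210]);
translate([0, 920, 840]) cube([1034, 230, 210]);
translate([0, 1150, 1050]) cube([1034, 230, 210]);
translate([0, 1380, 1260]) cube([1034, 230, 210]);
translate([0, 1610, 1470]) cube([1034, 230, 210]);


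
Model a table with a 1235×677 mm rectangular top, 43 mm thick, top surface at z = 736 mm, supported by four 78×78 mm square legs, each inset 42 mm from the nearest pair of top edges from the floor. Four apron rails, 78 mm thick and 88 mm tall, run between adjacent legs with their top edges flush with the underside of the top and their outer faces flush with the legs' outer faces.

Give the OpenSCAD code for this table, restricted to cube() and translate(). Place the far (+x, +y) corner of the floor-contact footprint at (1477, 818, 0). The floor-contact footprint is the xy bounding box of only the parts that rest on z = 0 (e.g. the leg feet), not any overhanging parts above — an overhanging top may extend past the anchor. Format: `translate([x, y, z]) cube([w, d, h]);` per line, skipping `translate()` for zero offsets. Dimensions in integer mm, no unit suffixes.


// leg_h = 736 - 43 = 693
// apron z = 693 - 88 = 605
translate([284, 183, 693]) cube([1235, 677, 43]);
translate([326, 225, 0]) cube([78, 78, 693]);
translate([1399, 225, 0]) cube([78, 78, 693]);
translate([326, 740, 0]) cube([78, 78, 693]);
translate([1399, 740, 0]) cube([78, 78, 693]);
translate([404, 225, 605]) cube([995, 78, 88]);
translate([404, 740, 605]) cube([995, 78, 88]);
translate([326, 303, 605]) cube([78, 437, 88]);
translate([1399, 303, 605]) cube([78, 437, 88]);


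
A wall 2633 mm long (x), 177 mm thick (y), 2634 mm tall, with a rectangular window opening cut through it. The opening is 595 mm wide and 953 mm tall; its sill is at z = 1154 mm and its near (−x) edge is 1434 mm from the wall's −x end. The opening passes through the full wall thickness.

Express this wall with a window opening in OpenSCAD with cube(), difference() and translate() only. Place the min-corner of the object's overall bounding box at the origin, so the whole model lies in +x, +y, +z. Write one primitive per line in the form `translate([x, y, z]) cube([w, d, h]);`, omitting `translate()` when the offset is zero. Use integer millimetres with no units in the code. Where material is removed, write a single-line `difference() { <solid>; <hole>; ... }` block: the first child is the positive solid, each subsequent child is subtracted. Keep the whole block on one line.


difference() { cube([2633, 177, 2634]); translate([1434, 0, 1154]) cube([595, 177, 953]); }


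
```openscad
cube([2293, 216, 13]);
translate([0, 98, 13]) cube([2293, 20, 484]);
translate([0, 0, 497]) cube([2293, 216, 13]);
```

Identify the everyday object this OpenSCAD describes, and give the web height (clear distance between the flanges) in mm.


An I-beam. The web height is 484 mm.

Two wide flanges with a thin centred web — an I-beam. Overall 510 mm minus two 13 mm flanges gives a web of 510 − 2·13 = 484 mm.


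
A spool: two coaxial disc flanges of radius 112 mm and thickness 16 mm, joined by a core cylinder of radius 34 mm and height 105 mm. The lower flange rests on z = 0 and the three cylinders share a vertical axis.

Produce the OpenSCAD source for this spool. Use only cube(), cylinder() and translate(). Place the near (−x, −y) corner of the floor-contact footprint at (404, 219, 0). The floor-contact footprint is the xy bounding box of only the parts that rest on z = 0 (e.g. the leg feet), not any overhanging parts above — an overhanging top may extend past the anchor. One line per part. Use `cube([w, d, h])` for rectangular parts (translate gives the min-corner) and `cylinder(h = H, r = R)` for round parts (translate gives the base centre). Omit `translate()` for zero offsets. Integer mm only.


translate([516, 331, 0]) cylinder(h = 16, r = 112);
translate([516, 331, 16]) cylinder(h = 105, r = 34);
translate([516, 331, 121]) cylinder(h = 16, r = 112);


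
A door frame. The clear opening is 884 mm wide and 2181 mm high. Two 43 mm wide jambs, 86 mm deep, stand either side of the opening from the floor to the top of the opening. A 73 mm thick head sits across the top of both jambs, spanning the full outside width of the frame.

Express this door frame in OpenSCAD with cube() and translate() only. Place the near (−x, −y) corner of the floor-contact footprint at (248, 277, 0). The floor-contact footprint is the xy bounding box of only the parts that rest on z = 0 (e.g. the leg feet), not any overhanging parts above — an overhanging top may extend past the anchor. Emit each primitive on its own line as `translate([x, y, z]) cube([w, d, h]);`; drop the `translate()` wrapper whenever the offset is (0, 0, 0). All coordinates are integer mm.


translate([248, 277, 0]) cube([43, 86, 2181]);
translate([1175, 277, 0]) cube([43, 86, 2181]);
translate([248, 277, 2181]) cube([970, 86, 73]);


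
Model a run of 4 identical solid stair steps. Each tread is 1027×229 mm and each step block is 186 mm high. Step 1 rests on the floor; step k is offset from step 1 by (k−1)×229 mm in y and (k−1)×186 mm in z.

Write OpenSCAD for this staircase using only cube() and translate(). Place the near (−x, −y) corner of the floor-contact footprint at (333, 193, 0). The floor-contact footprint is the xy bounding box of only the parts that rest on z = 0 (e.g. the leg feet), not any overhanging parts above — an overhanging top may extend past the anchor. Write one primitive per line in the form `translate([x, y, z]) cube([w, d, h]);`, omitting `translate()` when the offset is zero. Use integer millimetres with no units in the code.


translate([333, 193, 0]) cube([1027, 229, 186]);
translate([333, 422, 186]) cube([1027, 229, 186]);
translate([333, 651, 372]) cube([1027, 229, 186]);
translate([333, 880, 558]) cube([1027, 229, 186]);


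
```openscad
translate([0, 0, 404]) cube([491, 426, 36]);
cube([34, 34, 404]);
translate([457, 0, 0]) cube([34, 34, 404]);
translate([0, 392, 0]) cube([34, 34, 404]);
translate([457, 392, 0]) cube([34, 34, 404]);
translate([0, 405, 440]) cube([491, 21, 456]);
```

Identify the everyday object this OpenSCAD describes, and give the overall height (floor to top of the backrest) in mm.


A chair. The overall height is 896 mm.

A slab on four corner posts with a tall panel at the back — a chair. The seat slab sits at z = 404 with thickness 36, and the 456 mm backrest starts at the seat top, so the overall height is 404 + 36 + 456 = 896 mm.


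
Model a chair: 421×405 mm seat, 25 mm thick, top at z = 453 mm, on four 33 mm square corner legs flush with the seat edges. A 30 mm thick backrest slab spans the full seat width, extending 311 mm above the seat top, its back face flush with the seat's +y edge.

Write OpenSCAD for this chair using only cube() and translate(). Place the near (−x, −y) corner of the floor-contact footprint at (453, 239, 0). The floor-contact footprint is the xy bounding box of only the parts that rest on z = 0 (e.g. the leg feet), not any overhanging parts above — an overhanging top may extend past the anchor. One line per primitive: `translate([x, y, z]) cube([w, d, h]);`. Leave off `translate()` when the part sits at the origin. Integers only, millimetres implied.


// leg_h = 453 - 25 = 428
translate([453, 239, 428]) cube([421, 405, 25]);
translate([453, 239, 0]) cube([33, 33, 428]);
translate([841, 239, 0]) cube([33, 33, 428]);
translate([453, 611, 0]) cube([33, 33, 428]);
translate([841, 611, 0]) cube([33, 33, 428]);
translate([453, 614, 453]) cube([421, 30, 311]);


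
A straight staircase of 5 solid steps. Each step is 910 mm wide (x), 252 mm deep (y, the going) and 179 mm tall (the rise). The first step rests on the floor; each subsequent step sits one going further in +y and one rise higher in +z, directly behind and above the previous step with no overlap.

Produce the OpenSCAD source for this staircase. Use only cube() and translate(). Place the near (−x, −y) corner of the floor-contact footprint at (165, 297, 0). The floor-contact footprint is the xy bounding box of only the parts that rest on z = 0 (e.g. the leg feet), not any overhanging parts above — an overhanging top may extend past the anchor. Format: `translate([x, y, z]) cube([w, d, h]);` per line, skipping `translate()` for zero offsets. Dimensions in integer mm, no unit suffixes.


translate([165, 297, 0]) cube([910, 252, 179]);
translate([165, 549, 179]) cube([910, 252, 179]);
translate([165, 801, 358]) cube([910, 252, 179]);
translate([165, 1053, 537]) cube([910, 252, 179]);
translate([165, 1305, 716]) cube([910, 252, 179]);


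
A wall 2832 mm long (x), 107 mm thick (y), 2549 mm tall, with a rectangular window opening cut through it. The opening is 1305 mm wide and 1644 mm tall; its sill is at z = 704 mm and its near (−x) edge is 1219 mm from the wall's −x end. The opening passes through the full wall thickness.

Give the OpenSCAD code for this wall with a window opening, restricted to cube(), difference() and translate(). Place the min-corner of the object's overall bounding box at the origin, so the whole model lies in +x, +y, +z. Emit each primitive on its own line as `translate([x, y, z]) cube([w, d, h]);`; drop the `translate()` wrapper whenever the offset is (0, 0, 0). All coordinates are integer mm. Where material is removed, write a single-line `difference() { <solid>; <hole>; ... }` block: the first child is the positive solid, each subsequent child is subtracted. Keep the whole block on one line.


difference() { cube([2832, 107, 2549]); translate([1219, 0, 704]) cube([1305, 107, 1644]); }


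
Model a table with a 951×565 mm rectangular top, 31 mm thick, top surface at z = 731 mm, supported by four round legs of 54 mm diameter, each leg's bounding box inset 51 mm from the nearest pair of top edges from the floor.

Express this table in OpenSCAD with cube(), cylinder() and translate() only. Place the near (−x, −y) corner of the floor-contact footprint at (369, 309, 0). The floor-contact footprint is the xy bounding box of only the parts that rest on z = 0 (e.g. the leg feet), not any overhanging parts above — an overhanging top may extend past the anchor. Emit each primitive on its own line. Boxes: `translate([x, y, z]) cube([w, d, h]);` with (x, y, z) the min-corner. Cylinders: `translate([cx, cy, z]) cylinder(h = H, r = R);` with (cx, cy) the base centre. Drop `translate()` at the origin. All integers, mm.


translate([318, 258, 700]) cube([951, 565, 31]);
translate([396, 336, 0]) cylinder(h = 700, r = 27);
translate([1191, 336, 0]) cylinder(h = 700, r = 27);
translate([396, 745, 0]) cylinder(h = 700, r = 27);
translate([1191, 745, 0]) cylinder(h = 700, r = 27);


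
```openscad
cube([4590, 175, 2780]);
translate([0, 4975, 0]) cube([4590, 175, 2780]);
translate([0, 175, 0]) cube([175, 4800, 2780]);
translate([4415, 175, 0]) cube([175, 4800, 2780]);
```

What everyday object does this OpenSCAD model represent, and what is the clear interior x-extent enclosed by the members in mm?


A house (or room) frame. The interior width is 4240 mm.

Four 2780 mm walls enclosing a rectangle with no floor or roof — a room or house frame. Outside width is 4590 mm and wall thickness is 175 mm, so the interior width is 4590 − 2 × 175 = 4240 mm.


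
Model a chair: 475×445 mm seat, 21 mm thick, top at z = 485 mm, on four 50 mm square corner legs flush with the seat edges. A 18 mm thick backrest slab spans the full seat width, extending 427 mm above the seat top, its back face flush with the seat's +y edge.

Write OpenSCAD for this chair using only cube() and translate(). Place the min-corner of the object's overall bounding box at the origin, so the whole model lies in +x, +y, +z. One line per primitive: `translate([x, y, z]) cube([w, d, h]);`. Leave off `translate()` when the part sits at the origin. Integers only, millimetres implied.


translate([0, 0, 464]) cube([475, 445, 21]);
cube([50, 50, 464]);
translate([425, 0, 0]) cube([50, 50, 464]);
translate([0, 395, 0]) cube([50, 50, 464]);
translate([425, 395, 0]) cube([50, 50, 464]);
translate([0, 427, 485]) cube([475, 18, 427]);


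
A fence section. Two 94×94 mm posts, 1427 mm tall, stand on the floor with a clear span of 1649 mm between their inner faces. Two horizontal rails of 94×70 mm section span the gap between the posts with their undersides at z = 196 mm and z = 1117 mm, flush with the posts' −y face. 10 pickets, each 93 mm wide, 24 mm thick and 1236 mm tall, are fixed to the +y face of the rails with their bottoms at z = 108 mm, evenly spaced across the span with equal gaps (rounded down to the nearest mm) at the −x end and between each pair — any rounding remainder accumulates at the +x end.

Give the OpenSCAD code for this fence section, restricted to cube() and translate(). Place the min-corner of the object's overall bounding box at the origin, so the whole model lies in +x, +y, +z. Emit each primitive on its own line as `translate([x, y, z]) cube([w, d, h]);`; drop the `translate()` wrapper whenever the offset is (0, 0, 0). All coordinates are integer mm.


cube([94, 94, 1427]);
translate([1743, 0, 0]) cube([94, 94, 1427]);
translate([94, 0, 196]) cube([1649, 94, 70]);
translate([94, 0, 1117]) cube([1649, 94, 70]);
translate([159, 94, 108]) cube([93, 24, 1236]);
translate([317, 94, 108]) cube([93, 24, 1236]);
translate([475, 94, 108]) cube([93, 24, 1236]);
translate([633, 94, 108]) cube([93, 24, 1236]);
translate([791, 94, 108]) cube([93, 24, 1236]);
translate([949, 94, 108]) cube([93, 24, 1236]);
translate([1107, 94, 108]) cube([93, 24, 1236]);
translate([1265, 94, 108]) cube([93, 24, 1236]);
translate([1423, 94, 108]) cube([93, 24, 1236]);
translate([1581, 94, 108]) cube([93, 24, 1236]);


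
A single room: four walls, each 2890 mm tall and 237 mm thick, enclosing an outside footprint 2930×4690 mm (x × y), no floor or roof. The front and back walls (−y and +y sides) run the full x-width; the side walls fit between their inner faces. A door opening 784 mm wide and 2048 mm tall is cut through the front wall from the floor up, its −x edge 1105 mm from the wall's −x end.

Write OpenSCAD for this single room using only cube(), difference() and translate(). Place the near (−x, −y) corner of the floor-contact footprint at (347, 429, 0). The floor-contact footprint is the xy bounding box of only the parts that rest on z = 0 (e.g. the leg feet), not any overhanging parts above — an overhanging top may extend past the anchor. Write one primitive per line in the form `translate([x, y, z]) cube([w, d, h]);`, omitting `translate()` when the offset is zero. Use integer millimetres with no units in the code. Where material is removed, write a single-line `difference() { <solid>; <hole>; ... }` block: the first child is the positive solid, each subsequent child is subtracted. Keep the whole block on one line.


difference() { translate([347, 429, 0]) cube([2930, 237, 2890]); translate([1452, 429, 0]) cube([784, 237, 2048]); }
translate([347, 4882, 0]) cube([2930, 237, 2890]);
translate([347, 666, 0]) cube([237, 4216, 2890]);
translate([3040, 666, 0]) cube([237, 4216, 2890]);


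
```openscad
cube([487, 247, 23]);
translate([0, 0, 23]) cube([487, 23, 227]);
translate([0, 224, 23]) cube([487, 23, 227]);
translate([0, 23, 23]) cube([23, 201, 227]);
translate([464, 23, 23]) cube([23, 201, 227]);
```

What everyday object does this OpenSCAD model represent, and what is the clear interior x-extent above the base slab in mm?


An open box. The internal width is 441 mm.

A 487×247 base slab with four walls standing on it — an open box. The base is 487 mm wide and the walls are 23 mm thick, so the internal width is 487 − 2 × 23 = 441 mm.


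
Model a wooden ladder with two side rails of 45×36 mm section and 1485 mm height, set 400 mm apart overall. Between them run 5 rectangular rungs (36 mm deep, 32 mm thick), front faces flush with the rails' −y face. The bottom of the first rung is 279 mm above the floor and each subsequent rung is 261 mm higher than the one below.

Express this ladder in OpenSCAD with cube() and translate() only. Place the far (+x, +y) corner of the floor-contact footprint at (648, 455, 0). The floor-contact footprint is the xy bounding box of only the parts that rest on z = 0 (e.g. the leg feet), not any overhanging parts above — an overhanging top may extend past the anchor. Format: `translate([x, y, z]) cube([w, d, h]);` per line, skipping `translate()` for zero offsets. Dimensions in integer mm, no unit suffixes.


translate([248, 419, 0]) cube([45, 36, 1485]);
translate([603, 419, 0]) cube([45, 36, 1485]);
translate([293, 419, 279]) cube([310, 36, 32]);
translate([293, 419, 540]) cube([310, 36, 32]);
translate([293, 419, 801]) cube([310, 36, 32]);
translate([293, 419, 1062]) cube([310, 36, 32]);
translate([293, 419, 1323]) cube([310, 36, 32]);


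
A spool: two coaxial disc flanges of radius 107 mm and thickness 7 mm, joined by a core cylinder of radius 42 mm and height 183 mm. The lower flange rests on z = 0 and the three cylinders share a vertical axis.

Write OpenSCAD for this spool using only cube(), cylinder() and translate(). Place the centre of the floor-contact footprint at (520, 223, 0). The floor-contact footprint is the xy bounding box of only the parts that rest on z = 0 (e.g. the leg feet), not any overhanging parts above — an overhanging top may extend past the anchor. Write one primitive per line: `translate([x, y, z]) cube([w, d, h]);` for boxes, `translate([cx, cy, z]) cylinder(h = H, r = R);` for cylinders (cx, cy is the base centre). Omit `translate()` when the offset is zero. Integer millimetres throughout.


translate([520, 223, 0]) cylinder(h = 7, r = 107);
translate([520, 223, 7]) cylinder(h = 183, r = 42);
translate([520, 223, 190]) cylinder(h = 7, r = 107);


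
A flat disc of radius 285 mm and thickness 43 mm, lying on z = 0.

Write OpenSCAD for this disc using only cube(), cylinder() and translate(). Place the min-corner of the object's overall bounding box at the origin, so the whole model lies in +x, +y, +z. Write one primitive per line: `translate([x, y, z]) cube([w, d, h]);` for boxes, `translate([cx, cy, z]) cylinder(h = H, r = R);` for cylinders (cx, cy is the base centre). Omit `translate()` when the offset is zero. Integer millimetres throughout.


translate([285, 285, 0]) cylinder(h = 43, r = 285);


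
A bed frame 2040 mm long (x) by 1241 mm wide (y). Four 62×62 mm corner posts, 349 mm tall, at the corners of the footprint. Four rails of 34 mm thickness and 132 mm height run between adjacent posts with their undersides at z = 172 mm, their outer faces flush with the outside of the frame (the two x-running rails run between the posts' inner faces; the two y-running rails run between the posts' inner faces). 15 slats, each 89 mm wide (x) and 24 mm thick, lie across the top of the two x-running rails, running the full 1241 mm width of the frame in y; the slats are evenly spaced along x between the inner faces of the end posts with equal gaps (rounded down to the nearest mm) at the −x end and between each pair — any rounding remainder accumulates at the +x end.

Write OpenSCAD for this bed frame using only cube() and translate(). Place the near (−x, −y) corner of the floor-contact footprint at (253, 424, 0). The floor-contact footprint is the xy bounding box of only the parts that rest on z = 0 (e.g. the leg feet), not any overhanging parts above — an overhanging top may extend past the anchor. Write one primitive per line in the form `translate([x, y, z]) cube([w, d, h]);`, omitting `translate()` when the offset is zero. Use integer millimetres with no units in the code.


// slat z = rail_z + rail_h = 172 + 132 = 304
// slat gap = ⌊(1916 − 15·89) / 16⌋ = 36
translate([253, 424, 0]) cube([62, 62, 349]);
translate([253, 1603, 0]) cube([62, 62, 349]);
translate([2231, 424, 0]) cube([62, 62, 349]);
translate([2231, 1603, 0]) cube([62, 62, 349]);
translate([315, 424, 172]) cube([1916, 34, 132]);
translate([315, 1631, 172]) cube([1916, 34, 132]);
translate([253, 486, 172]) cube([34, 1117, 132]);
translate([2259, 486, 172]) cube([34, 1117, 132]);
translate([351, 424, 304]) cube([89, 1241, 24]);
translate([476, 424, 304]) cube([89, 1241, 24]);
translate([601, 424, 304]) cube([89, 1241, 24]);
translate([726, 424, 304]) cube([89, 1241, 24]);
translate([851, 424, 304]) cube([89, 1241, 24]);
translate([976, 424, 304]) cube([89, 1241, 24]);
translate([1101, 424, 304]) cube([89, 1241, 24]);
translate([1226, 424, 304]) cube([89, 1241, 24]);
translate([1351, 424, 304]) cube([89, 1241, 24]);
translate([1476, 424, 304]) cube([89, 1241, 24]);
translate([1601, 424, 304]) cube([89, 1241, 24]);
translate([1726, 424, 304]) cube([89, 1241, 24]);
translate([1851, 424, 304]) cube([89, 1241, 24]);
translate([1976, 424, 304]) cube([89, 1241, 24]);
translate([2101, 424, 304]) cube([89, 1241, 24]);


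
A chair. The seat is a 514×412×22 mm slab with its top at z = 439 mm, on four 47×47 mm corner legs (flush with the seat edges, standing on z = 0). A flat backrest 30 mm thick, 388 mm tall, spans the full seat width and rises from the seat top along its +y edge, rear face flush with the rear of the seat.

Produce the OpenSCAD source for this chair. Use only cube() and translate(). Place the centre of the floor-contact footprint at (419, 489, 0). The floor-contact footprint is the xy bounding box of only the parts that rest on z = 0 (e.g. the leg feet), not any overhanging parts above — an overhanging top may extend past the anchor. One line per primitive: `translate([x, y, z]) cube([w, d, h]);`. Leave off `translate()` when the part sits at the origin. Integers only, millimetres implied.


// leg_h = 439 - 22 = 417
translate([162, 283, 417]) cube([514, 412, 22]);
translate([162, 283, 0]) cube([47, 47, 417]);
translate([629, 283, 0]) cube([47, 47, 417]);
translate([162, 648, 0]) cube([47, 47, 417]);
translate([629, 648, 0]) cube([47, 47, 417]);
translate([162, 665, 439]) cube([514, 30, 388]);


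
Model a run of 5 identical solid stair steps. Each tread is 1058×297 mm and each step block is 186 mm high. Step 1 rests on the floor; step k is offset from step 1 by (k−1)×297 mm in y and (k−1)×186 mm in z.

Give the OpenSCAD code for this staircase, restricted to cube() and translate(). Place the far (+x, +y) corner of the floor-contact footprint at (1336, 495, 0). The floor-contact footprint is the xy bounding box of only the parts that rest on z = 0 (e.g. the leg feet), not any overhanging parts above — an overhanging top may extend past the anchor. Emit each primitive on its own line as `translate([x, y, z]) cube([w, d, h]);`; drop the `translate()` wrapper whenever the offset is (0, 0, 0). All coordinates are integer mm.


translate([278, 198, 0]) cube([1058, 297, 186]);
translate([278, 495, 186]) cube([1058, 297, 186]);
translate([278, 792, 372]) cube([1058, 297, 186]);
translate([278, 1089, 558]) cube([1058, 297, 186]);
translate([278, 1386, 744]) cube([1058, 297, 186]);


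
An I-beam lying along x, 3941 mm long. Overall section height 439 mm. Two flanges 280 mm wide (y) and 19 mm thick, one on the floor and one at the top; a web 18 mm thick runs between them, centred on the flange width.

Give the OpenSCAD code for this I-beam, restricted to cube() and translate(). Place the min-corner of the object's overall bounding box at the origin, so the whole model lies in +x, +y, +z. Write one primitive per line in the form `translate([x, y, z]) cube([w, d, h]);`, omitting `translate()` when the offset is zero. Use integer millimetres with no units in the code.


cube([3941, 280, 19]);
translate([0, 131, 19]) cube([3941, 18, 401]);
translate([0, 0, 420]) cube([3941, 280, 19]);


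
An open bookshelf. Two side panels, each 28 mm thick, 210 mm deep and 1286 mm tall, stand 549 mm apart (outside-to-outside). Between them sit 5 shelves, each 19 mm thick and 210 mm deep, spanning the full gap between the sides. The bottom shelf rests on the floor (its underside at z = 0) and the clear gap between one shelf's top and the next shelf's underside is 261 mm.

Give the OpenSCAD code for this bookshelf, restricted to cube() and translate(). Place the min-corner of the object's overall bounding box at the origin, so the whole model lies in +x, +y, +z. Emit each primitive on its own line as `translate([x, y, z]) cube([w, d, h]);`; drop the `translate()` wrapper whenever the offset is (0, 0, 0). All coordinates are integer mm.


cube([28, 210, 1286]);
translate([521, 0, 0]) cube([28, 210, 1286]);
translate([28, 0, 0]) cube([493, 210, 19]);
translate([28, 0, 280]) cube([493, 210, 19]);
translate([28, 0, 560]) cube([493, 210, 19]);
translate([28, 0, 840]) cube([493, 210, 19]);
translate([28, 0, 1120]) cube([493, 210, 19]);


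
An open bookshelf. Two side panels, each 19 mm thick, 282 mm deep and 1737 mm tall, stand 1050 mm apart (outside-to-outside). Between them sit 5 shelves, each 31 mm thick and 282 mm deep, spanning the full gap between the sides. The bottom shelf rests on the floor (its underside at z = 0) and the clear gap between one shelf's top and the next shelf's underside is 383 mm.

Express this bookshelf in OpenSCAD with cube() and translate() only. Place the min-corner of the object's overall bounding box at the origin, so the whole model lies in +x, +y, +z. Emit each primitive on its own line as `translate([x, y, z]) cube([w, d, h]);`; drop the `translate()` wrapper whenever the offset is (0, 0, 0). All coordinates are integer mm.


cube([19, 282, 1737]);
translate([1031, 0, 0]) cube([19, 282, 1737]);
translate([19, 0, 0]) cube([1012, 282, 31]);
translate([19, 0, 414]) cube([1012, 282, 31]);
translate([19, 0, 828]) cube([1012, 282, 31]);
translate([19, 0, 1242]) cube([1012, 282, 31]);
translate([19, 0, 1656]) cube([1012, 282, 31]);


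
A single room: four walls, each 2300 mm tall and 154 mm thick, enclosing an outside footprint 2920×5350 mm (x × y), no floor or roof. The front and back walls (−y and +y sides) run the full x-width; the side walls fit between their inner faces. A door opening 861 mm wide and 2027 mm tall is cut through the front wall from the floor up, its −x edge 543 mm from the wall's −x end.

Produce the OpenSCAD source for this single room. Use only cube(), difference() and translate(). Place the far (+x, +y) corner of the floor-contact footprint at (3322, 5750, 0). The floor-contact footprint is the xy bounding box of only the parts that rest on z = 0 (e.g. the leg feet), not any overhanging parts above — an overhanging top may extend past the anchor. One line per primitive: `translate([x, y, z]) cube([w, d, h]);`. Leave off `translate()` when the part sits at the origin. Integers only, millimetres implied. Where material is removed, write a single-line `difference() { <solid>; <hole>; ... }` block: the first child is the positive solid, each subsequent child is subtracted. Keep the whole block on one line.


difference() { translate([402, 400, 0]) cube([2920, 154, 2300]); translate([945, 400, 0]) cube([861, 154, 2027]); }
translate([402, 5596, 0]) cube([2920, 154, 2300]);
translate([402, 554, 0]) cube([154, 5042, 2300]);
translate([3168, 554, 0]) cube([154, 5042, 2300]);


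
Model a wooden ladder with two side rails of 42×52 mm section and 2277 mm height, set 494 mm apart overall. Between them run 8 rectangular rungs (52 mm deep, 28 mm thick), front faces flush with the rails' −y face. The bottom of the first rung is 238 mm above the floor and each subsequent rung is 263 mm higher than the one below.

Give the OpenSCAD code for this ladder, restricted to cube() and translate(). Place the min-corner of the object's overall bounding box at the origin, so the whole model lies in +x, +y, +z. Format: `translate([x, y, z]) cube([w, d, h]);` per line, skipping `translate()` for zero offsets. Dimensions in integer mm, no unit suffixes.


// rung span = 494 - 2*42 = 410
// rung[k] z = 238 + k*263
cube([42, 52, 2277]);
translate([452, 0, 0]) cube([42, 52, 2277]);
translate([42, 0, 238]) cube([410, 52, 28]);
translate([42, 0, 501]) cube([410, 52, 28]);
translate([42, 0, 764]) cube([410, 52, 28]);
translate([42, 0, 1027]) cube([410, 52, 28]);
translate([42, 0, 1290]) cube([410, 52, 28]);
translate([42, 0, 1553]) cube([410, 52, 28]);
translate([42, 0, 1816]) cube([410, 52, 28]);
translate([42, 0, 2079]) cube([410, 52, 28]);


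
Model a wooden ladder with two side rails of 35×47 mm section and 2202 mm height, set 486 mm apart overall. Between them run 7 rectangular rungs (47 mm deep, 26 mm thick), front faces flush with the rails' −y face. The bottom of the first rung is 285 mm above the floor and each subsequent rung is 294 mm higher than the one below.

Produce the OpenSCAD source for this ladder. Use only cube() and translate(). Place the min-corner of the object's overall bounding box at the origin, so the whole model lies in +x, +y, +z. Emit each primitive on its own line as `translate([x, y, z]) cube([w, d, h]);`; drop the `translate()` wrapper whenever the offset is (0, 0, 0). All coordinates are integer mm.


cube([35, 47, 2202]);
translate([451, 0, 0]) cube([35, 47, 2202]);
translate([35, 0, 285]) cube([416, 47, 26]);
translate([35, 0, 579]) cube([416, 47, 26]);
translate([35, 0, 873]) cube([416, 47, 26]);
translate([35, 0, 1167]) cube([416, 47, 26]);
translate([35, 0, 1461]) cube([416, 47, 26]);
translate([35, 0, 1755]) cube([416, 47, 26]);
translate([35, 0, 2049]) cube([416, 47, 26]);


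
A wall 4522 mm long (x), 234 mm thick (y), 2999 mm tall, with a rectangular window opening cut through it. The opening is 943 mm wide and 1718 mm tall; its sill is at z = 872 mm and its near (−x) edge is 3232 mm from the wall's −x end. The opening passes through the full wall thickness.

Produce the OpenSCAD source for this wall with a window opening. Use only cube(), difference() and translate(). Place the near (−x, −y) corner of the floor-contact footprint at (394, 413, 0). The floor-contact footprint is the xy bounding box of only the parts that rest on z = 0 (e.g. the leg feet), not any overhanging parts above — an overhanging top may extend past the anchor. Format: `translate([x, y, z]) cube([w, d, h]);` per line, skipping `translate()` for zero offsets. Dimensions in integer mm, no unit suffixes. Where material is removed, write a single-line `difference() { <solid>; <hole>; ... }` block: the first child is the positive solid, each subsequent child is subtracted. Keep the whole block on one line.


difference() { translate([394, 413, 0]) cube([4522, 234, 2999]); translate([3626, 413, 872]) cube([943, 234, 1718]); }


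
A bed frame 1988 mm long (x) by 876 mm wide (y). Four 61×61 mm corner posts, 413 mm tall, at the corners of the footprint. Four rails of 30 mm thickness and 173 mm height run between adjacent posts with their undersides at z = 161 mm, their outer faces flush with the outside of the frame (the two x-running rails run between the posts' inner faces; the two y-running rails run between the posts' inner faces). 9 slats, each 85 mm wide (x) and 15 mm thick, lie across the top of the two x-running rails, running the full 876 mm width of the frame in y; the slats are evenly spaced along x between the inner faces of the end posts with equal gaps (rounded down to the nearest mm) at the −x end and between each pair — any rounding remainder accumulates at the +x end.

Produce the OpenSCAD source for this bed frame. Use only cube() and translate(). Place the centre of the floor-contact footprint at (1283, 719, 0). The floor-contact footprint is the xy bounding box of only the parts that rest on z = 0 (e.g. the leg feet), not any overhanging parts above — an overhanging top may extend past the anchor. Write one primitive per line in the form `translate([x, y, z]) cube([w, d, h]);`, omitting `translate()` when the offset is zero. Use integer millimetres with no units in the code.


translate([289, 281, 0]) cube([61, 61, 413]);
translate([289, 1096, 0]) cube([61, 61, 413]);
translate([2216, 281, 0]) cube([61, 61, 413]);
translate([2216, 1096, 0]) cube([61, 61, 413]);
translate([350, 281, 161]) cube([1866, 30, 173]);
translate([350, 1127, 161]) cube([1866, 30, 173]);
translate([289, 342, 161]) cube([30, 754, 173]);
translate([2247, 342, 161]) cube([30, 754, 173]);
translate([460, 281, 334]) cube([85, 876, 15]);
translate([655, 281, 334]) cube([85, 876, 15]);
translate([850, 281, 334]) cube([85, 876, 15]);
translate([1045, 281, 334]) cube([85, 876, 15]);
translate([1240, 281, 334]) cube([85, 876, 15]);
translate([1435, 281, 334]) cube([85, 876, 15]);
translate([1630, 281, 334]) cube([85, 876, 15]);
translate([1825, 281, 334]) cube([85, 876, 15]);
translate([2020, 281, 334]) cube([85, 876, 15]);


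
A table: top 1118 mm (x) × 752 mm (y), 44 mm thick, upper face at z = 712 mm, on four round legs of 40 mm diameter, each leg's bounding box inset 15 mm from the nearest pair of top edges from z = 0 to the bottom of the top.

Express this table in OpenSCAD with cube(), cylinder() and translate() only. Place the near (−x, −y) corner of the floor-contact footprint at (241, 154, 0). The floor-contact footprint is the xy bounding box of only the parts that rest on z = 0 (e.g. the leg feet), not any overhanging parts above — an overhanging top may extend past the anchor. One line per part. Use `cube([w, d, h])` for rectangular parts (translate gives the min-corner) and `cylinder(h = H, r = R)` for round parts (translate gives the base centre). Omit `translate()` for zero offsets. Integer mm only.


// leg_h = 712 - 44 = 668
translate([226, 139, 668]) cube([1118, 752, 44]);
translate([261, 174, 0]) cylinder(h = 668, r = 20);
translate([1309, 174, 0]) cylinder(h = 668, r = 20);
translate([261, 856, 0]) cylinder(h = 668, r = 20);
translate([1309, 856, 0]) cylinder(h = 668, r = 20);


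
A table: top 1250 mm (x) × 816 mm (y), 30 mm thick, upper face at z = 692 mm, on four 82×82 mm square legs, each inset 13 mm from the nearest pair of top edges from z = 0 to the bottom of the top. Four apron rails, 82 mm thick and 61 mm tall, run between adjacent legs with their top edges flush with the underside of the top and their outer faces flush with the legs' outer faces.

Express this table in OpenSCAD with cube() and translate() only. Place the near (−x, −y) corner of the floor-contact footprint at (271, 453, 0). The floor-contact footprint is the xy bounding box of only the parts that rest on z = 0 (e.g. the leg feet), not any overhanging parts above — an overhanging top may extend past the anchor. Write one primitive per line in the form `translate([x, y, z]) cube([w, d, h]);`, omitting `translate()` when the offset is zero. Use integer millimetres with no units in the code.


// leg_h = 692 - 30 = 662
// apron z = 662 - 61 = 601
translate([258, 440, 662]) cube([1250, 816, 30]);
translate([271, 453, 0]) cube([82, 82, 662]);
translate([1413, 453, 0]) cube([82, 82, 662]);
translate([271, 1161, 0]) cube([82, 82, 662]);
translate([1413, 1161, 0]) cube([82, 82, 662]);
translate([353, 453, 601]) cube([1060, 82, 61]);
translate([353, 1161, 601]) cube([1060, 82, 61]);
translate([271, 535, 601]) cube([82, 626, 61]);
translate([1413, 535, 601]) cube([82, 626, 61]);


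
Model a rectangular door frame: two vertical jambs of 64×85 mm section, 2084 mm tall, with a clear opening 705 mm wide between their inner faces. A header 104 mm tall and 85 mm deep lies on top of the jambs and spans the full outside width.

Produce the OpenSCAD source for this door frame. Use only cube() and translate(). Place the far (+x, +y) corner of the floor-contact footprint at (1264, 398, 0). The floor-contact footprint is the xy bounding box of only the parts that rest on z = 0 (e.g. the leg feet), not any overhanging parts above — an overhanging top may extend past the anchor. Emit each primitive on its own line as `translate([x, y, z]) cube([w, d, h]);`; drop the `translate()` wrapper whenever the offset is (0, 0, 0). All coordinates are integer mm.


translate([431, 313, 0]) cube([64, 85, 2084]);
translate([1200, 313, 0]) cube([64, 85, 2084]);
translate([431, 313, 2084]) cube([833, 85, 104]);


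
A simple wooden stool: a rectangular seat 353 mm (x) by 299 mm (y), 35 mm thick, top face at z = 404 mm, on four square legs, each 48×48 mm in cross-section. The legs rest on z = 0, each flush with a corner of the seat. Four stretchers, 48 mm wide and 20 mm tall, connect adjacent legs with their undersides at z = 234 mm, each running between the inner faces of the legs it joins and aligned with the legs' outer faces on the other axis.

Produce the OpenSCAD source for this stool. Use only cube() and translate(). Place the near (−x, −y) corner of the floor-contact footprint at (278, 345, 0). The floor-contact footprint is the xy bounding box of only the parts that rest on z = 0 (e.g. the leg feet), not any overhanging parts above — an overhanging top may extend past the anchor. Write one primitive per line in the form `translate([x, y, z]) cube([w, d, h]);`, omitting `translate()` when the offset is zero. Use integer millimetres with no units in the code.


translate([278, 345, 369]) cube([353, 299, 35]);
translate([278, 345, 0]) cube([48, 48, 369]);
translate([583, 345, 0]) cube([48, 48, 369]);
translate([278, 596, 0]) cube([48, 48, 369]);
translate([583, 596, 0]) cube([48, 48, 369]);
translate([326, 345, 234]) cube([257, 48, 20]);
translate([326, 596, 234]) cube([257, 48, 20]);
translate([278, 393, 234]) cube([48, 203, 20]);
translate([583, 393, 234]) cube([48, 203, 20]);


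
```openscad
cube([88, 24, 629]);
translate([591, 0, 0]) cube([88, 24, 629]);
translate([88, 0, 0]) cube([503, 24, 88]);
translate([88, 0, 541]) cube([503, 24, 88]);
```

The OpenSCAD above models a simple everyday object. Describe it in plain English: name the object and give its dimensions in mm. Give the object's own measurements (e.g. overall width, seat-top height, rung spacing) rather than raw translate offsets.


A rectangular picture frame lying in the x–z plane (depth along y). The opening is 503 mm wide (x) by 453 mm tall (z), surrounded by a border 88 mm wide on all four sides. The frame is 24 mm deep and is made of two full-height vertical stiles with two horizontal rails fitted between them.
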